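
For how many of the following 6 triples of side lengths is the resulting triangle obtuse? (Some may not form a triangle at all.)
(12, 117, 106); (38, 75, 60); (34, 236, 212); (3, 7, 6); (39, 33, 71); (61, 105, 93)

5

(12,117,106): 12²+106² = 11380 < 13689 = 117² → obtuse
(38,75,60): 38²+60² = 5044 < 5625 = 75² → obtuse
(34,236,212): 34²+212² = 46100 < 55696 = 236² → obtuse
(3,7,6): 3²+6² = 45 < 49 = 7² → obtuse
(39,33,71): 33²+39² = 2610 < 5041 = 71² → obtuse
(61,105,93): 61²+93² = 12370 > 11025 = 105² → acute
5 of the 6 are obtuse.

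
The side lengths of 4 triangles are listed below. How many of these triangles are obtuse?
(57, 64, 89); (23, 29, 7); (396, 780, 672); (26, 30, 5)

3

(57,64,89): 57²+64² = 7345 < 7921 = 89² → obtuse
(23,29,7): 7²+23² = 578 < 841 = 29² → obtuse
(396,780,672): 396²+672² = 608400 = 780² → right
(26,30,5): 5²+26² = 701 < 900 = 30² → obtuse
3 of the 4 are obtuse.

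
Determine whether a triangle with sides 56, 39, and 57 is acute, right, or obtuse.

acute

Compare the square of the longest side to the sum of squares of the other two: 39² + 56² = 4657 > 3249 = 57².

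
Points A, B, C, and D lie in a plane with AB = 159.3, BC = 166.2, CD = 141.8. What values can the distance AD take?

The maximum is all hops collinear in one direction: 159.3 + 166.2 + 141.8 = 467.3.
The longest hop is 166.2; the others sum to 301.1. Since 166.2 ≤ 301.1, the path can fold back on itself completely, so the minimum distance is 0.

0 ≤ AD ≤ 467.3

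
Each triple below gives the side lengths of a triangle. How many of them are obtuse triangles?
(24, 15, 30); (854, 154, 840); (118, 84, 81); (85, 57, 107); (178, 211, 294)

4

(24,15,30): 15²+24² = 801 < 900 = 30² → obtuse
(854,154,840): 154²+840² = 729316 = 854² → right
(118,84,81): 81²+84² = 13617 < 13924 = 118² → obtuse
(85,57,107): 57²+85² = 10474 < 11449 = 107² → obtuse
(178,211,294): 178²+211² = 76205 < 86436 = 294² → obtuse
4 of the 5 are obtuse.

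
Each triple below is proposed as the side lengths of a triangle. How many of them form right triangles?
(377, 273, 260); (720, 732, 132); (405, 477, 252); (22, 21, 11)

(377,273,260): 260²+273² = 142129 = 377² → right
(720,732,132): 132²+720² = 535824 = 732² → right
(405,477,252): 252²+405² = 227529 = 477² → right
(22,21,11): 11²+21² = 562 > 484 = 22² → acute
3 of the 4 are right.

3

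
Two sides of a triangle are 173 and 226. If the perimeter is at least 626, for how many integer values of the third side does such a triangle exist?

Triangle inequality: 53 < x < 399. Perimeter ≥ 626 gives x ≥ 626 − 173 − 226 = 227.
So 227 ≤ x < 399; integers 227 through 398: 172 values.

172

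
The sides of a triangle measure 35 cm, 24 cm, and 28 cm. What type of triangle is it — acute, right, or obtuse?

acute

Compare the square of the longest side to the sum of squares of the other two: 24² + 28² = 1360 > 1225 = 35².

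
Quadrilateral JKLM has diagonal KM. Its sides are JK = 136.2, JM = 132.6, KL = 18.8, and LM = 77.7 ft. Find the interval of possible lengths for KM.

From triangle JKM: |136.2 − 132.6| < KM < 136.2 + 132.6, i.e. 3.6 < KM < 268.8.
From triangle LKM: 58.9 < KM < 96.5.
Both must hold, so KM lies in the intersection.

58.9 < KM < 96.5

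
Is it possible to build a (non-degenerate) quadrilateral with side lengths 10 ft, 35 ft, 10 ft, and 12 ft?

For a quadrilateral, each side must be shorter than the sum of the others.
Here the longest side is 35, but the remaining 3 sides sum to only 32.

No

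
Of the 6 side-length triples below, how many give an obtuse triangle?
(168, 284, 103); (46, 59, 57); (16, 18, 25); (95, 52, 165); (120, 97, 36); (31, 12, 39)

(168,284,103): 103+168 ≤ 284, not a triangle
(46,59,57): 46²+57² = 5365 > 3481 = 59² → acute
(16,18,25): 16²+18² = 580 < 625 = 25² → obtuse
(95,52,165): 52+95 ≤ 165, not a triangle
(120,97,36): 36²+97² = 10705 < 14400 = 120² → obtuse
(31,12,39): 12²+31² = 1105 < 1521 = 39² → obtuse
3 of the 6 are obtuse.

3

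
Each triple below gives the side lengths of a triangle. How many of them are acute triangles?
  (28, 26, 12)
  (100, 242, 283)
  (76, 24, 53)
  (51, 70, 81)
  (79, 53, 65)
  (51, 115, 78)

3

(28,26,12): 12²+26² = 820 > 784 = 28² → acute
(100,242,283): 100²+242² = 68564 < 80089 = 283² → obtuse
(76,24,53): 24²+53² = 3385 < 5776 = 76² → obtuse
(51,70,81): 51²+70² = 7501 > 6561 = 81² → acute
(79,53,65): 53²+65² = 7034 > 6241 = 79² → acute
(51,115,78): 51²+78² = 8685 < 13225 = 115² → obtuse
3 of the 6 are acute.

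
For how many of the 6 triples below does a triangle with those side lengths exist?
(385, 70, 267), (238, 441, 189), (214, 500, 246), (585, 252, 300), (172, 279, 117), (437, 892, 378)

(70,267,385): 70+267 ≤ 385 → not valid
(189,238,441): 189+238 ≤ 441 → not valid
(214,246,500): 214+246 ≤ 500 → not valid
(252,300,585): 252+300 ≤ 585 → not valid
(117,172,279): 117+172 > 279 → valid
(378,437,892): 378+437 ≤ 892 → not valid
1 of the 6 triples forms a triangle.

1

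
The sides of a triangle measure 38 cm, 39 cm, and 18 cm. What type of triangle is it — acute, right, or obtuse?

acute

Compare the square of the longest side to the sum of squares of the other two: 18² + 38² = 1768 > 1521 = 39².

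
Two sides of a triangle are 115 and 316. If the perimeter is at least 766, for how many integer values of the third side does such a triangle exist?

Triangle inequality: 201 < x < 431. Perimeter ≥ 766 gives x ≥ 766 − 115 − 316 = 335.
So 335 ≤ x < 431; integers 335 through 430: 96 values.

96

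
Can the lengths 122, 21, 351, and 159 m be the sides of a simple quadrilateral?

For a quadrilateral, each side must be shorter than the sum of the others.
Here the longest side is 351, but the remaining 3 sides sum to only 302.

No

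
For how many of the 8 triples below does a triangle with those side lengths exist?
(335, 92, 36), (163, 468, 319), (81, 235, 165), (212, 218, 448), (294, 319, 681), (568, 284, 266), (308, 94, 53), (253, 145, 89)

(36,92,335): 36+92 ≤ 335 → not valid
(163,319,468): 163+319 > 468 → valid
(81,165,235): 81+165 > 235 → valid
(212,218,448): 212+218 ≤ 448 → not valid
(294,319,681): 294+319 ≤ 681 → not valid
(266,284,568): 266+284 ≤ 568 → not valid
(53,94,308): 53+94 ≤ 308 → not valid
(89,145,253): 89+145 ≤ 253 → not valid
2 of the 8 triples form a triangle.

2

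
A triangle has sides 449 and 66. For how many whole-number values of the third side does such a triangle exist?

131

The third side lies in the open interval (383, 515).
Integers from 384 to 514 inclusive: 514 − 384 + 1 = 131.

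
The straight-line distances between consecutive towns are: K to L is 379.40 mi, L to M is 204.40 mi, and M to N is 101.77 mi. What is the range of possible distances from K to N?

73.23 ≤ KN ≤ 685.57 mi

The maximum is all hops collinear in one direction: 379.40 + 204.40 + 101.77 = 685.57.
The longest hop is 379.40; the others sum to 306.17. Folding the others back against it leaves at least 379.40 − 306.17 = 73.23.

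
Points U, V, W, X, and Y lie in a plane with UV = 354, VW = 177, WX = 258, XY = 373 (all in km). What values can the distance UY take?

The maximum is all hops collinear in one direction: 354 + 177 + 258 + 373 = 1162.
The longest hop is 373; the others sum to 789. Since 373 ≤ 789, the path can fold back on itself completely, so the minimum distance is 0.

0 ≤ UY ≤ 1162 km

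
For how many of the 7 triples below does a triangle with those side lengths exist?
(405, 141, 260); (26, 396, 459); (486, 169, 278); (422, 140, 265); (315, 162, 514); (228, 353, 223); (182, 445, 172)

(141,260,405): 141+260 ≤ 405 → not valid
(26,396,459): 26+396 ≤ 459 → not valid
(169,278,486): 169+278 ≤ 486 → not valid
(140,265,422): 140+265 ≤ 422 → not valid
(162,315,514): 162+315 ≤ 514 → not valid
(223,228,353): 223+228 > 353 → valid
(172,182,445): 172+182 ≤ 445 → not valid
1 of the 7 triples forms a triangle.

1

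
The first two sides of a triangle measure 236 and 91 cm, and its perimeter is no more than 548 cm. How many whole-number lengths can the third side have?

76

Triangle inequality: 145 < x < 327. Perimeter ≤ 548 gives x ≤ 548 − 236 − 91 = 221.
So 145 < x ≤ 221; integers 146 through 221: 76 values.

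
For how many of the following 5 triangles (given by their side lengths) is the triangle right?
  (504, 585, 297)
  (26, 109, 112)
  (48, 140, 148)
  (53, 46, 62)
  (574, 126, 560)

3

(504,585,297): 297²+504² = 342225 = 585² → right
(26,109,112): 26²+109² = 12557 > 12544 = 112² → acute
(48,140,148): 48²+140² = 21904 = 148² → right
(53,46,62): 46²+53² = 4925 > 3844 = 62² → acute
(574,126,560): 126²+560² = 329476 = 574² → right
3 of the 5 are right.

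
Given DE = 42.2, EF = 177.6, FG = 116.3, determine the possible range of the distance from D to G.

19.1 ≤ DG ≤ 336.1

The maximum is all hops collinear in one direction: 42.2 + 177.6 + 116.3 = 336.1.
The longest hop is 177.6; the others sum to 158.5. Folding the others back against it leaves at least 177.6 − 158.5 = 19.1.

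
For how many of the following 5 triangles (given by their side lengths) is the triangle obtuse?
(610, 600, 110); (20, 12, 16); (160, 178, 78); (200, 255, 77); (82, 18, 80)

1

(610,600,110): 110²+600² = 372100 = 610² → right
(20,12,16): 12²+16² = 400 = 20² → right
(160,178,78): 78²+160² = 31684 = 178² → right
(200,255,77): 77²+200² = 45929 < 65025 = 255² → obtuse
(82,18,80): 18²+80² = 6724 = 82² → right
1 of the 5 is obtuse.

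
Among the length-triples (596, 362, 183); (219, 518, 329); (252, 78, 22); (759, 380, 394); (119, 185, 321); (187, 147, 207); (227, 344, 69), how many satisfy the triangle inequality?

(183,362,596): 183+362 ≤ 596 → not valid
(219,329,518): 219+329 > 518 → valid
(22,78,252): 22+78 ≤ 252 → not valid
(380,394,759): 380+394 > 759 → valid
(119,185,321): 119+185 ≤ 321 → not valid
(147,187,207): 147+187 > 207 → valid
(69,227,344): 69+227 ≤ 344 → not valid
3 of the 7 triples form a triangle.

3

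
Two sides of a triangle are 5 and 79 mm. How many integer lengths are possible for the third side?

9

The third side lies in the open interval (74, 84).
Integers from 75 to 83 inclusive: 83 − 75 + 1 = 9.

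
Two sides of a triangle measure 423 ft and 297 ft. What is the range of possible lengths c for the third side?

By the triangle inequality, c must be less than 423 + 297 = 720 and greater than |423 − 297| = 126.

126 < c < 720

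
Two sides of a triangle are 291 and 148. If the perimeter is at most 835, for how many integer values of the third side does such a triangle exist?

Triangle inequality: 143 < x < 439. Perimeter ≤ 835 gives x ≤ 835 − 291 − 148 = 396.
So 143 < x ≤ 396; integers 144 through 396: 253 values.

253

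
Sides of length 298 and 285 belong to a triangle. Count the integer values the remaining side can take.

The third side lies in the open interval (13, 583).
Integers from 14 to 582 inclusive: 582 − 14 + 1 = 569.

569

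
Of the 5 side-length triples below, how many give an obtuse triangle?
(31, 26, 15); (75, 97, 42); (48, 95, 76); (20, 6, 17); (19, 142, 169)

(31,26,15): 15²+26² = 901 < 961 = 31² → obtuse
(75,97,42): 42²+75² = 7389 < 9409 = 97² → obtuse
(48,95,76): 48²+76² = 8080 < 9025 = 95² → obtuse
(20,6,17): 6²+17² = 325 < 400 = 20² → obtuse
(19,142,169): 19+142 ≤ 169, not a triangle
4 of the 5 are obtuse.

4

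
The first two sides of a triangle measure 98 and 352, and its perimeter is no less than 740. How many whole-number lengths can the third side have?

160

Triangle inequality: 254 < x < 450. Perimeter ≥ 740 gives x ≥ 740 − 98 − 352 = 290.
So 290 ≤ x < 450; integers 290 through 449: 160 values.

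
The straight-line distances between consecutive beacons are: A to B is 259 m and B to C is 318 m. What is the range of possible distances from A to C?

By the triangle inequality, |259 − 318| ≤ AC ≤ 259 + 318.

59 ≤ AC ≤ 577 m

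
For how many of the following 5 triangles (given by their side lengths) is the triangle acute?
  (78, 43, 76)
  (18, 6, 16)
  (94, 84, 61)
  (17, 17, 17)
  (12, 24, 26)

(78,43,76): 43²+76² = 7625 > 6084 = 78² → acute
(18,6,16): 6²+16² = 292 < 324 = 18² → obtuse
(94,84,61): 61²+84² = 10777 > 8836 = 94² → acute
(17,17,17): 17²+17² = 578 > 289 = 17² → acute
(12,24,26): 12²+24² = 720 > 676 = 26² → acute
4 of the 5 are acute.

4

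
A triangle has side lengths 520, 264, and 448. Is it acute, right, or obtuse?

Compare the square of the longest side to the sum of squares of the other two: 264² + 448² = 270400 = 520².

right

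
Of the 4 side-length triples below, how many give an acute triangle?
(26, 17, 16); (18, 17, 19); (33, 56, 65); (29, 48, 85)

(26,17,16): 16²+17² = 545 < 676 = 26² → obtuse
(18,17,19): 17²+18² = 613 > 361 = 19² → acute
(33,56,65): 33²+56² = 4225 = 65² → right
(29,48,85): 29+48 ≤ 85, not a triangle
1 of the 4 is acute.

1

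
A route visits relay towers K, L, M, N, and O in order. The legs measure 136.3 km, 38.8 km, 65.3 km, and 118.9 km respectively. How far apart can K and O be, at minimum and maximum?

0 ≤ KO ≤ 359.3 km

The maximum is all hops collinear in one direction: 136.3 + 38.8 + 65.3 + 118.9 = 359.3.
The longest hop is 136.3; the others sum to 223.0. Since 136.3 ≤ 223.0, the path can fold back on itself completely, so the minimum distance is 0.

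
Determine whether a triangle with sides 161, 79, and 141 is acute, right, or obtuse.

Compare the square of the longest side to the sum of squares of the other two: 79² + 141² = 26122 > 25921 = 161².

acute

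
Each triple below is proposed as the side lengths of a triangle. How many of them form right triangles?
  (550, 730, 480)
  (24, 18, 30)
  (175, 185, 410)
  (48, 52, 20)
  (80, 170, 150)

4

(550,730,480): 480²+550² = 532900 = 730² → right
(24,18,30): 18²+24² = 900 = 30² → right
(175,185,410): 175+185 ≤ 410, not a triangle
(48,52,20): 20²+48² = 2704 = 52² → right
(80,170,150): 80²+150² = 28900 = 170² → right
4 of the 5 are right.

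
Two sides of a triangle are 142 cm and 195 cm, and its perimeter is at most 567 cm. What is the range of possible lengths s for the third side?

53 < s ≤ 230

Triangle inequality alone gives 53 < s < 337.
The perimeter condition gives s ≤ 567 − 142 − 195 = 230.
Intersecting the two: 53 < s ≤ 230.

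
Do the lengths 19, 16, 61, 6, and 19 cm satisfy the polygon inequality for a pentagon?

For a pentagon, each side must be shorter than the sum of the others.
Here the longest side is 61, but the remaining 4 sides sum to only 60.

No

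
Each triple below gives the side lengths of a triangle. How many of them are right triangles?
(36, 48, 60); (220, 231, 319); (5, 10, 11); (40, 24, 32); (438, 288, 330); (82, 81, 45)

(36,48,60): 36²+48² = 3600 = 60² → right
(220,231,319): 220²+231² = 101761 = 319² → right
(5,10,11): 5²+10² = 125 > 121 = 11² → acute
(40,24,32): 24²+32² = 1600 = 40² → right
(438,288,330): 288²+330² = 191844 = 438² → right
(82,81,45): 45²+81² = 8586 > 6724 = 82² → acute
4 of the 6 are right.

4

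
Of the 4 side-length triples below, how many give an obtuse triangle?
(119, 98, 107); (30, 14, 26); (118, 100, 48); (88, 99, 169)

(119,98,107): 98²+107² = 21053 > 14161 = 119² → acute
(30,14,26): 14²+26² = 872 < 900 = 30² → obtuse
(118,100,48): 48²+100² = 12304 < 13924 = 118² → obtuse
(88,99,169): 88²+99² = 17545 < 28561 = 169² → obtuse
3 of the 4 are obtuse.

3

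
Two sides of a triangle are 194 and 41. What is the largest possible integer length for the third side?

234

The third side must be strictly less than 194 + 41 = 235.
The largest integer below 235 is 234.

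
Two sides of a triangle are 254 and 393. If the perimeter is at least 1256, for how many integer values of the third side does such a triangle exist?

38

Triangle inequality: 139 < x < 647. Perimeter ≥ 1256 gives x ≥ 1256 − 254 − 393 = 609.
So 609 ≤ x < 647; integers 609 through 646: 38 values.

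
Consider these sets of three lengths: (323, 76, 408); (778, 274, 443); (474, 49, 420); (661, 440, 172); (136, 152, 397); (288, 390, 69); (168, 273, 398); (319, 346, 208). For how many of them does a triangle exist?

(76,323,408): 76+323 ≤ 408 → not valid
(274,443,778): 274+443 ≤ 778 → not valid
(49,420,474): 49+420 ≤ 474 → not valid
(172,440,661): 172+440 ≤ 661 → not valid
(136,152,397): 136+152 ≤ 397 → not valid
(69,288,390): 69+288 ≤ 390 → not valid
(168,273,398): 168+273 > 398 → valid
(208,319,346): 208+319 > 346 → valid
2 of the 8 triples form a triangle.

2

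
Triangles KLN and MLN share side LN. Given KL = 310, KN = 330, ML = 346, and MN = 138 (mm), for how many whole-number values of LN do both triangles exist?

275

From triangle KLN: 20 < LN < 640.
From triangle MLN: 208 < LN < 484.
Intersection: 208 < LN < 484, so integers 209 through 483: 275 values.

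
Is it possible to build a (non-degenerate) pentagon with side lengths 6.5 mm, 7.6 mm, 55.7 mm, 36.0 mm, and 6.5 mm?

Yes

A pentagon exists iff every side is shorter than the sum of the others — equivalently, the longest side is less than the sum of the rest.
Longest side 55.7 < 56.6 (sum of the remaining 4), so yes.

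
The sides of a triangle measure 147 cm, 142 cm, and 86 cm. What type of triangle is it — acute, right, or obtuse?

Compare the square of the longest side to the sum of squares of the other two: 86² + 142² = 27560 > 21609 = 147².

acute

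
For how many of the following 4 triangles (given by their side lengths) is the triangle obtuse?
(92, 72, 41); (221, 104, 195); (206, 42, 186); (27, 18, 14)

3

(92,72,41): 41²+72² = 6865 < 8464 = 92² → obtuse
(221,104,195): 104²+195² = 48841 = 221² → right
(206,42,186): 42²+186² = 36360 < 42436 = 206² → obtuse
(27,18,14): 14²+18² = 520 < 729 = 27² → obtuse
3 of the 4 are obtuse.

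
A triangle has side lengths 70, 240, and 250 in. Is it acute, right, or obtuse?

right

Compare the square of the longest side to the sum of squares of the other two: 70² + 240² = 62500 = 250².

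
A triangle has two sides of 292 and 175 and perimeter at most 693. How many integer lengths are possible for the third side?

109

Triangle inequality: 117 < x < 467. Perimeter ≤ 693 gives x ≤ 693 − 292 − 175 = 226.
So 117 < x ≤ 226; integers 118 through 226: 109 values.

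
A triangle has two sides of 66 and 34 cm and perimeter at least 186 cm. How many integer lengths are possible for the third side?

14

Triangle inequality: 32 < x < 100. Perimeter ≥ 186 gives x ≥ 186 − 66 − 34 = 86.
So 86 ≤ x < 100; integers 86 through 99: 14 values.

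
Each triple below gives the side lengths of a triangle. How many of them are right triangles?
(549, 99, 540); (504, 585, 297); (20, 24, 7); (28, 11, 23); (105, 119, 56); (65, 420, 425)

4

(549,99,540): 99²+540² = 301401 = 549² → right
(504,585,297): 297²+504² = 342225 = 585² → right
(20,24,7): 7²+20² = 449 < 576 = 24² → obtuse
(28,11,23): 11²+23² = 650 < 784 = 28² → obtuse
(105,119,56): 56²+105² = 14161 = 119² → right
(65,420,425): 65²+420² = 180625 = 425² → right
4 of the 6 are right.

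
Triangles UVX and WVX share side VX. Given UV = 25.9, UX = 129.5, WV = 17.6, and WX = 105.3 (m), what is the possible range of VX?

103.6 < VX < 122.9

From triangle UVX: |25.9 − 129.5| < VX < 25.9 + 129.5, i.e. 103.6 < VX < 155.4.
From triangle WVX: 87.7 < VX < 122.9.
Both must hold, so VX lies in the intersection.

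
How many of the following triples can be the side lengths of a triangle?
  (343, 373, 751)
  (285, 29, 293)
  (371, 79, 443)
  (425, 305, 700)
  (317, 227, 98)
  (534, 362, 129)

4

(343,373,751): 343+373 ≤ 751 → not valid
(29,285,293): 29+285 > 293 → valid
(79,371,443): 79+371 > 443 → valid
(305,425,700): 305+425 > 700 → valid
(98,227,317): 98+227 > 317 → valid
(129,362,534): 129+362 ≤ 534 → not valid
4 of the 6 triples form a triangle.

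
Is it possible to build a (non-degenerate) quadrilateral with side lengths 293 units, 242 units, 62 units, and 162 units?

A quadrilateral exists iff every side is shorter than the sum of the others — equivalently, the longest side is less than the sum of the rest.
Longest side 293 < 466 (sum of the remaining 3), so yes.

Yes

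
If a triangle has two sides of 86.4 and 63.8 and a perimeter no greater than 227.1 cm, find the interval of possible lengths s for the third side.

22.6 < s ≤ 76.9

Triangle inequality alone gives 22.6 < s < 150.2.
The perimeter condition gives s ≤ 227.1 − 86.4 − 63.8 = 76.9.
Intersecting the two: 22.6 < s ≤ 76.9.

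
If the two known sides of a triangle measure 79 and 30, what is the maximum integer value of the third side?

108

The third side must be strictly less than 79 + 30 = 109.
The largest integer below 109 is 108.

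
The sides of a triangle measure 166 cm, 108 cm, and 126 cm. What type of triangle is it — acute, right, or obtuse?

obtuse

Compare the square of the longest side to the sum of squares of the other two: 108² + 126² = 27540 < 27556 = 166².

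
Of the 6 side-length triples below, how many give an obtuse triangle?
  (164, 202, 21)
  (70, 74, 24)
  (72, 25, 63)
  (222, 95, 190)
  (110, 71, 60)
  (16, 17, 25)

4

(164,202,21): 21+164 ≤ 202, not a triangle
(70,74,24): 24²+70² = 5476 = 74² → right
(72,25,63): 25²+63² = 4594 < 5184 = 72² → obtuse
(222,95,190): 95²+190² = 45125 < 49284 = 222² → obtuse
(110,71,60): 60²+71² = 8641 < 12100 = 110² → obtuse
(16,17,25): 16²+17² = 545 < 625 = 25² → obtuse
4 of the 6 are obtuse.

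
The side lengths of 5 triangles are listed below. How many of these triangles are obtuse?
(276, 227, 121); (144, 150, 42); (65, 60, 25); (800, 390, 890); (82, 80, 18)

1

(276,227,121): 121²+227² = 66170 < 76176 = 276² → obtuse
(144,150,42): 42²+144² = 22500 = 150² → right
(65,60,25): 25²+60² = 4225 = 65² → right
(800,390,890): 390²+800² = 792100 = 890² → right
(82,80,18): 18²+80² = 6724 = 82² → right
1 of the 5 is obtuse.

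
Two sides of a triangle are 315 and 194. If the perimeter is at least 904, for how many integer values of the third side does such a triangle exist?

Triangle inequality: 121 < x < 509. Perimeter ≥ 904 gives x ≥ 904 − 315 − 194 = 395.
So 395 ≤ x < 509; integers 395 through 508: 114 values.

114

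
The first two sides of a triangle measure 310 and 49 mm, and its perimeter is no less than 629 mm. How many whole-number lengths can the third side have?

89

Triangle inequality: 261 < x < 359. Perimeter ≥ 629 gives x ≥ 629 − 310 − 49 = 270.
So 270 ≤ x < 359; integers 270 through 358: 89 values.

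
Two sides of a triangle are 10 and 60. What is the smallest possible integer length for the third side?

51

The third side must be strictly greater than |10 − 60| = 50.
The smallest integer above 50 is 51.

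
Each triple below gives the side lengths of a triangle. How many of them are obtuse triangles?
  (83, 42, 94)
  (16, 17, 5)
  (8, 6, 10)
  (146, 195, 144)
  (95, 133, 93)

3

(83,42,94): 42²+83² = 8653 < 8836 = 94² → obtuse
(16,17,5): 5²+16² = 281 < 289 = 17² → obtuse
(8,6,10): 6²+8² = 100 = 10² → right
(146,195,144): 144²+146² = 42052 > 38025 = 195² → acute
(95,133,93): 93²+95² = 17674 < 17689 = 133² → obtuse
3 of the 5 are obtuse.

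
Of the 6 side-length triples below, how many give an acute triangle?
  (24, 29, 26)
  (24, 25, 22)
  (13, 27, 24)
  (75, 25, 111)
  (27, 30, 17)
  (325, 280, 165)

4

(24,29,26): 24²+26² = 1252 > 841 = 29² → acute
(24,25,22): 22²+24² = 1060 > 625 = 25² → acute
(13,27,24): 13²+24² = 745 > 729 = 27² → acute
(75,25,111): 25+75 ≤ 111, not a triangle
(27,30,17): 17²+27² = 1018 > 900 = 30² → acute
(325,280,165): 165²+280² = 105625 = 325² → right
4 of the 6 are acute.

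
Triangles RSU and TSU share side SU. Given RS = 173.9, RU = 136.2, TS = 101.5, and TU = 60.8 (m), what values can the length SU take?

40.7 < SU < 162.3

From triangle RSU: |173.9 − 136.2| < SU < 173.9 + 136.2, i.e. 37.7 < SU < 310.1.
From triangle TSU: 40.7 < SU < 162.3.
Both must hold, so SU lies in the intersection.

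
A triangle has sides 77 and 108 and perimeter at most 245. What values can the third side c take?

31 < c ≤ 60

Triangle inequality alone gives 31 < c < 185.
The perimeter condition gives c ≤ 245 − 77 − 108 = 60.
Intersecting the two: 31 < c ≤ 60.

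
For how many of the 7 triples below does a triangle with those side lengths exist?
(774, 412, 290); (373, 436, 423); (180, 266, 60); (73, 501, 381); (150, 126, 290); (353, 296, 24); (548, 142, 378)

1

(290,412,774): 290+412 ≤ 774 → not valid
(373,423,436): 373+423 > 436 → valid
(60,180,266): 60+180 ≤ 266 → not valid
(73,381,501): 73+381 ≤ 501 → not valid
(126,150,290): 126+150 ≤ 290 → not valid
(24,296,353): 24+296 ≤ 353 → not valid
(142,378,548): 142+378 ≤ 548 → not valid
1 of the 7 triples forms a triangle.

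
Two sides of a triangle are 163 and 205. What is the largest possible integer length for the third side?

The third side must be strictly less than 163 + 205 = 368.
The largest integer below 368 is 367.

367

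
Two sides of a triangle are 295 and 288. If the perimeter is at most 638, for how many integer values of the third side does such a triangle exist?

Triangle inequality: 7 < x < 583. Perimeter ≤ 638 gives x ≤ 638 − 295 − 288 = 55.
So 7 < x ≤ 55; integers 8 through 55: 48 values.

48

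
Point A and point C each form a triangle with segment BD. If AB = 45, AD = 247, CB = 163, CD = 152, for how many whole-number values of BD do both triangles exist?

From triangle ABD: 202 < BD < 292.
From triangle CBD: 11 < BD < 315.
Intersection: 202 < BD < 292, so integers 203 through 291: 89 values.

89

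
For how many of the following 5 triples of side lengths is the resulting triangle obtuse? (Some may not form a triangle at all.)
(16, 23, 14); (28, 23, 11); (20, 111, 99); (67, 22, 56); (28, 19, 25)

4

(16,23,14): 14²+16² = 452 < 529 = 23² → obtuse
(28,23,11): 11²+23² = 650 < 784 = 28² → obtuse
(20,111,99): 20²+99² = 10201 < 12321 = 111² → obtuse
(67,22,56): 22²+56² = 3620 < 4489 = 67² → obtuse
(28,19,25): 19²+25² = 986 > 784 = 28² → acute
4 of the 5 are obtuse.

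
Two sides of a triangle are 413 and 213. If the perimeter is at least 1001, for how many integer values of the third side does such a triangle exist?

Triangle inequality: 200 < x < 626. Perimeter ≥ 1001 gives x ≥ 1001 − 413 − 213 = 375.
So 375 ≤ x < 626; integers 375 through 625: 251 values.

251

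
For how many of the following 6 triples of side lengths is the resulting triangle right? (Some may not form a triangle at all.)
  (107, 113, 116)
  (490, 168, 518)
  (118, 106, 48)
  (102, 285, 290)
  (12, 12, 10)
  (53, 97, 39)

(107,113,116): 107²+113² = 24218 > 13456 = 116² → acute
(490,168,518): 168²+490² = 268324 = 518² → right
(118,106,48): 48²+106² = 13540 < 13924 = 118² → obtuse
(102,285,290): 102²+285² = 91629 > 84100 = 290² → acute
(12,12,10): 10²+12² = 244 > 144 = 12² → acute
(53,97,39): 39+53 ≤ 97, not a triangle
1 of the 6 is right.

1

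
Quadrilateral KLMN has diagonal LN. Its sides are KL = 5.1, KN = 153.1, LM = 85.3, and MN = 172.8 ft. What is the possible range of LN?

From triangle KLN: |5.1 − 153.1| < LN < 5.1 + 153.1, i.e. 148.0 < LN < 158.2.
From triangle MLN: 87.5 < LN < 258.1.
Both must hold, so LN lies in the intersection.

148.0 < LN < 158.2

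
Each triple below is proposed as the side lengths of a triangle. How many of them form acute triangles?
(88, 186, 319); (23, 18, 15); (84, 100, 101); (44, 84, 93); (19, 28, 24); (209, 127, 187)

(88,186,319): 88+186 ≤ 319, not a triangle
(23,18,15): 15²+18² = 549 > 529 = 23² → acute
(84,100,101): 84²+100² = 17056 > 10201 = 101² → acute
(44,84,93): 44²+84² = 8992 > 8649 = 93² → acute
(19,28,24): 19²+24² = 937 > 784 = 28² → acute
(209,127,187): 127²+187² = 51098 > 43681 = 209² → acute
5 of the 6 are acute.

5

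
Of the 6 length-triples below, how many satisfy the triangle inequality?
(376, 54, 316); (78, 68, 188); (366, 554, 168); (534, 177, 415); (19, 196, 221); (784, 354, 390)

1

(54,316,376): 54+316 ≤ 376 → not valid
(68,78,188): 68+78 ≤ 188 → not valid
(168,366,554): 168+366 ≤ 554 → not valid
(177,415,534): 177+415 > 534 → valid
(19,196,221): 19+196 ≤ 221 → not valid
(354,390,784): 354+390 ≤ 784 → not valid
1 of the 6 triples forms a triangle.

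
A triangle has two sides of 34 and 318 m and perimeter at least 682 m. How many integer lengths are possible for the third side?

22

Triangle inequality: 284 < x < 352. Perimeter ≥ 682 gives x ≥ 682 − 34 − 318 = 330.
So 330 ≤ x < 352; integers 330 through 351: 22 values.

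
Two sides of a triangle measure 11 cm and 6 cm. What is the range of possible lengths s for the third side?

By the triangle inequality, s must be less than 11 + 6 = 17 and greater than |11 − 6| = 5.

5 < s < 17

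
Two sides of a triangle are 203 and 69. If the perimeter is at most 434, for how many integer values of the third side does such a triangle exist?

Triangle inequality: 134 < x < 272. Perimeter ≤ 434 gives x ≤ 434 − 203 − 69 = 162.
So 134 < x ≤ 162; integers 135 through 162: 28 values.

28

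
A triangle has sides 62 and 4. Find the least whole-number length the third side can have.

59

The third side must be strictly greater than |62 − 4| = 58.
The smallest integer above 58 is 59.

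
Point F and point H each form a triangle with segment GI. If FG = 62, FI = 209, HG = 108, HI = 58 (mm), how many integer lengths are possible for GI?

18

From triangle FGI: 147 < GI < 271.
From triangle HGI: 50 < GI < 166.
Intersection: 147 < GI < 166, so integers 148 through 165: 18 values.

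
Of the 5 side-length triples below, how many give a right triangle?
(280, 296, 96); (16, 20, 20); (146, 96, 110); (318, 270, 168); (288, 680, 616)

4

(280,296,96): 96²+280² = 87616 = 296² → right
(16,20,20): 16²+20² = 656 > 400 = 20² → acute
(146,96,110): 96²+110² = 21316 = 146² → right
(318,270,168): 168²+270² = 101124 = 318² → right
(288,680,616): 288²+616² = 462400 = 680² → right
4 of the 5 are right.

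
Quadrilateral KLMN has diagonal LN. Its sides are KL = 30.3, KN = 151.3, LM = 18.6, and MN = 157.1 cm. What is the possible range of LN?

From triangle KLN: |30.3 − 151.3| < LN < 30.3 + 151.3, i.e. 121.0 < LN < 181.6.
From triangle MLN: 138.5 < LN < 175.7.
Both must hold, so LN lies in the intersection.

138.5 < LN < 175.7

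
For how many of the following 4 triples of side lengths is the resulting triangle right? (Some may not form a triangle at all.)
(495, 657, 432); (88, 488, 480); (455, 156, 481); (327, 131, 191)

(495,657,432): 432²+495² = 431649 = 657² → right
(88,488,480): 88²+480² = 238144 = 488² → right
(455,156,481): 156²+455² = 231361 = 481² → right
(327,131,191): 131+191 ≤ 327, not a triangle
3 of the 4 are right.

3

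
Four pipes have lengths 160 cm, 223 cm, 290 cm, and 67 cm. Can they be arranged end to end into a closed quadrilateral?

Yes

A quadrilateral exists iff every side is shorter than the sum of the others — equivalently, the longest side is less than the sum of the rest.
Longest side 290 < 450 (sum of the remaining 3), so yes.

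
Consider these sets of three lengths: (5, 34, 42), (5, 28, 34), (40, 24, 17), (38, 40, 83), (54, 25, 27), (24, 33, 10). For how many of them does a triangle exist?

(5,34,42): 5+34 ≤ 42 → not valid
(5,28,34): 5+28 ≤ 34 → not valid
(17,24,40): 17+24 > 40 → valid
(38,40,83): 38+40 ≤ 83 → not valid
(25,27,54): 25+27 ≤ 54 → not valid
(10,24,33): 10+24 > 33 → valid
2 of the 6 triples form a triangle.

2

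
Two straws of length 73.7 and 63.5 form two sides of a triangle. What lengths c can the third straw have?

By the triangle inequality, c must be less than 73.7 + 63.5 = 137.2 and greater than |73.7 − 63.5| = 10.2.

10.2 < c < 137.2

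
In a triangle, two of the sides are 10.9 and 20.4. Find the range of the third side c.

9.5 < c < 31.3

By the triangle inequality, c must be less than 10.9 + 20.4 = 31.3 and greater than |10.9 − 20.4| = 9.5.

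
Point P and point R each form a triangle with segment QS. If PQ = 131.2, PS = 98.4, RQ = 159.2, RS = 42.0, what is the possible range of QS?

117.2 < QS < 201.2

From triangle PQS: |131.2 − 98.4| < QS < 131.2 + 98.4, i.e. 32.8 < QS < 229.6.
From triangle RQS: 117.2 < QS < 201.2.
Both must hold, so QS lies in the intersection.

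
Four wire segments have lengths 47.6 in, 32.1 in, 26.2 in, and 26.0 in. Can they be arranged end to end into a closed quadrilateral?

A quadrilateral exists iff every side is shorter than the sum of the others — equivalently, the longest side is less than the sum of the rest.
Longest side 47.6 < 84.3 (sum of the remaining 3), so yes.

Yes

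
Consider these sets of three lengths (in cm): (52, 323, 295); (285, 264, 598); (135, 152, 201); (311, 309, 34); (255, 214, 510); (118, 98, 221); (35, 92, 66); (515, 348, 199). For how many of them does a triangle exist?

(52,295,323): 52+295 > 323 → valid
(264,285,598): 264+285 ≤ 598 → not valid
(135,152,201): 135+152 > 201 → valid
(34,309,311): 34+309 > 311 → valid
(214,255,510): 214+255 ≤ 510 → not valid
(98,118,221): 98+118 ≤ 221 → not valid
(35,66,92): 35+66 > 92 → valid
(199,348,515): 199+348 > 515 → valid
5 of the 8 triples form a triangle.

5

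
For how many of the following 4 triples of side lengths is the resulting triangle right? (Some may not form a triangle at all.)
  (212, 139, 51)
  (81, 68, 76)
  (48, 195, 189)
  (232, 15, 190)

(212,139,51): 51+139 ≤ 212, not a triangle
(81,68,76): 68²+76² = 10400 > 6561 = 81² → acute
(48,195,189): 48²+189² = 38025 = 195² → right
(232,15,190): 15+190 ≤ 232, not a triangle
1 of the 4 is right.

1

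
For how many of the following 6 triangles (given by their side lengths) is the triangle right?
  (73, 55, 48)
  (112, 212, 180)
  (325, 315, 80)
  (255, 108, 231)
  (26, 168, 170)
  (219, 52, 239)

5

(73,55,48): 48²+55² = 5329 = 73² → right
(112,212,180): 112²+180² = 44944 = 212² → right
(325,315,80): 80²+315² = 105625 = 325² → right
(255,108,231): 108²+231² = 65025 = 255² → right
(26,168,170): 26²+168² = 28900 = 170² → right
(219,52,239): 52²+219² = 50665 < 57121 = 239² → obtuse
5 of the 6 are right.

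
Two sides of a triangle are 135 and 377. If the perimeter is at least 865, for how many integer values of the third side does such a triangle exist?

159

Triangle inequality: 242 < x < 512. Perimeter ≥ 865 gives x ≥ 865 − 135 − 377 = 353.
So 353 ≤ x < 512; integers 353 through 511: 159 values.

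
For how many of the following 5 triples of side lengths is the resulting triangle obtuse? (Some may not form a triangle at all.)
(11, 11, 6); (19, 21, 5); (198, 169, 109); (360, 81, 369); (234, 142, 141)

2

(11,11,6): 6²+11² = 157 > 121 = 11² → acute
(19,21,5): 5²+19² = 386 < 441 = 21² → obtuse
(198,169,109): 109²+169² = 40442 > 39204 = 198² → acute
(360,81,369): 81²+360² = 136161 = 369² → right
(234,142,141): 141²+142² = 40045 < 54756 = 234² → obtuse
2 of the 5 are obtuse.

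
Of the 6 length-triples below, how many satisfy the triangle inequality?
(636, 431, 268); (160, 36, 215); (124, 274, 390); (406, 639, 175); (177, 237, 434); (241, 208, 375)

(268,431,636): 268+431 > 636 → valid
(36,160,215): 36+160 ≤ 215 → not valid
(124,274,390): 124+274 > 390 → valid
(175,406,639): 175+406 ≤ 639 → not valid
(177,237,434): 177+237 ≤ 434 → not valid
(208,241,375): 208+241 > 375 → valid
3 of the 6 triples form a triangle.

3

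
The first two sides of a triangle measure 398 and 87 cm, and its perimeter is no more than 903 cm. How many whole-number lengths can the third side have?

107

Triangle inequality: 311 < x < 485. Perimeter ≤ 903 gives x ≤ 903 − 398 − 87 = 418.
So 311 < x ≤ 418; integers 312 through 418: 107 values.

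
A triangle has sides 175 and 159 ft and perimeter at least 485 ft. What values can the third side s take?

151 ≤ s < 334 ft

Triangle inequality alone gives 16 < s < 334.
The perimeter condition gives s ≥ 485 − 175 − 159 = 151.
Intersecting the two: 151 ≤ s < 334.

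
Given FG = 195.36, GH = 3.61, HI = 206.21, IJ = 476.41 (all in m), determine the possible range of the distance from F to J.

The maximum is all hops collinear in one direction: 195.36 + 3.61 + 206.21 + 476.41 = 881.59.
The longest hop is 476.41; the others sum to 405.18. Folding the others back against it leaves at least 476.41 − 405.18 = 71.23.

71.23 ≤ FJ ≤ 881.59 m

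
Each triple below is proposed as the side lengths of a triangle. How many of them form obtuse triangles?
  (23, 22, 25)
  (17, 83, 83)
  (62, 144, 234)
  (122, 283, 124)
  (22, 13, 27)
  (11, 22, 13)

2

(23,22,25): 22²+23² = 1013 > 625 = 25² → acute
(17,83,83): 17²+83² = 7178 > 6889 = 83² → acute
(62,144,234): 62+144 ≤ 234, not a triangle
(122,283,124): 122+124 ≤ 283, not a triangle
(22,13,27): 13²+22² = 653 < 729 = 27² → obtuse
(11,22,13): 11²+13² = 290 < 484 = 22² → obtuse
2 of the 6 are obtuse.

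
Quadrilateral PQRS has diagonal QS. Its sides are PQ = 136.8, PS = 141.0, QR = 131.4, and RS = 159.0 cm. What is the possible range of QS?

From triangle PQS: |136.8 − 141.0| < QS < 136.8 + 141.0, i.e. 4.2 < QS < 277.8.
From triangle RQS: 27.6 < QS < 290.4.
Both must hold, so QS lies in the intersection.

27.6 < QS < 277.8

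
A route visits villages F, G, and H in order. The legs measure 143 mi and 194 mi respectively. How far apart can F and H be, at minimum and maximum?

By the triangle inequality, |143 − 194| ≤ FH ≤ 143 + 194.

51 ≤ FH ≤ 337 mi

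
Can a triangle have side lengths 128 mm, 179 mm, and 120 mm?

The longest side is 179, and the other two sum to 248.
Since 248 > 179, the triangle inequality holds.

Yes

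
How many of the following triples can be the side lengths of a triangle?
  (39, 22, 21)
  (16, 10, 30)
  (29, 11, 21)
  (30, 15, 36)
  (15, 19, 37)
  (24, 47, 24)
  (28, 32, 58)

(21,22,39): 21+22 > 39 → valid
(10,16,30): 10+16 ≤ 30 → not valid
(11,21,29): 11+21 > 29 → valid
(15,30,36): 15+30 > 36 → valid
(15,19,37): 15+19 ≤ 37 → not valid
(24,24,47): 24+24 > 47 → valid
(28,32,58): 28+32 > 58 → valid
5 of the 7 triples form a triangle.

5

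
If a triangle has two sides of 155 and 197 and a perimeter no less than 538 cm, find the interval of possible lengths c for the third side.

186 ≤ c < 352

Triangle inequality alone gives 42 < c < 352.
The perimeter condition gives c ≥ 538 − 155 − 197 = 186.
Intersecting the two: 186 ≤ c < 352.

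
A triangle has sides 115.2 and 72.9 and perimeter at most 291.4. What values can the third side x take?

Triangle inequality alone gives 42.3 < x < 188.1.
The perimeter condition gives x ≤ 291.4 − 115.2 − 72.9 = 103.3.
Intersecting the two: 42.3 < x ≤ 103.3.

42.3 < x ≤ 103.3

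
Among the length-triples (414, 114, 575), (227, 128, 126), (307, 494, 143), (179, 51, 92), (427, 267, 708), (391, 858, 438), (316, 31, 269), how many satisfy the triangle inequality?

1

(114,414,575): 114+414 ≤ 575 → not valid
(126,128,227): 126+128 > 227 → valid
(143,307,494): 143+307 ≤ 494 → not valid
(51,92,179): 51+92 ≤ 179 → not valid
(267,427,708): 267+427 ≤ 708 → not valid
(391,438,858): 391+438 ≤ 858 → not valid
(31,269,316): 31+269 ≤ 316 → not valid
1 of the 7 triples forms a triangle.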